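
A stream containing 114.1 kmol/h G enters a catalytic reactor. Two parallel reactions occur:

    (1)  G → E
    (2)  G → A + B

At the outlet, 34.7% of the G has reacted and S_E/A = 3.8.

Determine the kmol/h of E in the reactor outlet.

Conversion of G: G consumed = 0.347 × 114.1 = 39.59 kmol/h = 1ξ₁ + 1ξ₂.
Selectivity: 1ξ₁ / (1ξ₂) = 3.8 → ξ₁ = 3.8 ξ₂.
Substitute: (1·3.8 + 1) ξ₂ = 39.59 → ξ₂ = 8.248 kmol/h, ξ₁ = 31.34 kmol/h.
Outlet amounts (n = n₀ + Σ ν·ξ):
  G: 114.1 − 1(31.34) − 1(8.248) = 74.51
  E: 0 + 1(31.34) = 31.34
  A: 0 + 1(8.248) = 8.248
  B: 0 + 1(8.248) = 8.248

31.3 kmol/h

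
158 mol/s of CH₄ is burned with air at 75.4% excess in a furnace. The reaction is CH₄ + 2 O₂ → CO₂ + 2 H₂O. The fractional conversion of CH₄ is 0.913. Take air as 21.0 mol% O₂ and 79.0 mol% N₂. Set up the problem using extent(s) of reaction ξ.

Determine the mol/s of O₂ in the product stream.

Stoichiometric O₂ = 2 × 158 = 316 mol/s; O₂ fed = 316 × 1.754 = 554.3 mol/s.
N₂ fed = 554.3 × 79/21 = 2085 mol/s.
Fuel reacted = 0.913 × 158 → ξ = 144.3 mol/s.
Outlet (n = n₀ + ν ξ):
  CH₄: 158 − 1(144.3) = 13.75
  O₂: 554.3 − 2(144.3) = 265.8
  N₂: 2085 (inert)
  CO₂: 0 + 1(144.3) = 144.3
  H₂O: 0 + 2(144.3) = 288.5

266 mol/s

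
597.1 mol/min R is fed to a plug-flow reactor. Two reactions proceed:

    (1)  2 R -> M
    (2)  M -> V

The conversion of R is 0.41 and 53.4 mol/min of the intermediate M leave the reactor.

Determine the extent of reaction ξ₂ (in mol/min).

ξ₂ = 69 mol/min

Conversion of R: R consumed = 2ξ₁ = 0.41 × 597.1 → ξ₁ = 122.4 mol/min.
M balance: n_M = 0 + 1ξ₁ − 1ξ₂ = 53.4 → ξ₂ = (1·122.4 − 53.4)/1 = 69.01 mol/min.
Outlet amounts (n = n₀ + Σ ν·ξ):
  R: 597.1 − 2(122.4) = 352.3
  M: 0 + 1(122.4) − 1(69.01) = 53.4
  V: 0 + 1(69.01) = 69.01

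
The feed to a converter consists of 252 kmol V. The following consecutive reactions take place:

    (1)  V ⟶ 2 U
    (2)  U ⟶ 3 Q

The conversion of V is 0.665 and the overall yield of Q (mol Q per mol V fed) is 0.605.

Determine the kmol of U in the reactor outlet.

284 kmol

Conversion of V: V consumed = 1ξ₁ = 0.665 × 252 → ξ₁ = 167.6 kmol.
Yield of Q: 3ξ₂ / 252 = 0.605 → ξ₂ = 50.82 kmol.
Outlet amounts (n = n₀ + Σ ν·ξ):
  V: 252 − 1(167.6) = 84.42
  U: 0 + 2(167.6) − 1(50.82) = 284.3
  Q: 0 + 3(50.82) = 152.5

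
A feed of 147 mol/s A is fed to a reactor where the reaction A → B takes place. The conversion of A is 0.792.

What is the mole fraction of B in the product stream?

A reacted = 0.792 × 147 = 116.4 mol/s; ν_A = −1, so ξ = 116.4/1 = 116.4 mol/s.
Outlet amounts (n = n₀ + ν ξ):
  A: 147 − 1(116.4) = 30.58
  B: 0 + 1(116.4) = 116.4
Total out = 147 mol/s; y_B = 116.4 / 147 = 0.792.

0.792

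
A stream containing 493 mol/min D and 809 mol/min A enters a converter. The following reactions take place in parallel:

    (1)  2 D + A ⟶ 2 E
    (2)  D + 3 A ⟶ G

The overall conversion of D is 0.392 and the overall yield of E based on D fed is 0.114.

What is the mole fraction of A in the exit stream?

0.429

Yield of E: 2ξ₁ / 493 = 0.114 → ξ₁ = 28.1 mol/min.
Conversion of D: 2ξ₁ + 1ξ₂ = 0.392 × 493 = 193.3 → ξ₂ = 137.1 mol/min.
Outlet amounts (n = n₀ + Σ ν·ξ):
  D: 493 − 2(28.1) − 1(137.1) = 299.7
  A: 809 − 1(28.1) − 3(137.1) = 369.7
  E: 0 + 2(28.1) = 56.2
  G: 0 + 1(137.1) = 137.1
Total out = 862.7 mol/min; y_A = 369.7 / 862.7 = 0.4286.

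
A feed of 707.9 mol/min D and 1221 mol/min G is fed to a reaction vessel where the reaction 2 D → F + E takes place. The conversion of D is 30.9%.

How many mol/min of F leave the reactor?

D reacted = 0.309 × 707.9 = 218.7 mol/min; ν_D = −2, so ξ = 218.7/2 = 109.4 mol/min.
Outlet amounts (n = n₀ + ν ξ):
  D: 707.9 − 2(109.4) = 489.2
  F: 0 + 1(109.4) = 109.4
  E: 0 + 1(109.4) = 109.4
  G: 1221 (inert)

109 mol/min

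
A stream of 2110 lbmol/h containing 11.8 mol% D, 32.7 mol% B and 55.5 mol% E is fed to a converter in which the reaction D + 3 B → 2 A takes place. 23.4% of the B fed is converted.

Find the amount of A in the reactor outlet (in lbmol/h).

108 lbmol/h

B reacted = 0.234 × 690 = 161.5 lbmol/h; ν_B = −3, so ξ = 161.5/3 = 53.82 lbmol/h.
Outlet amounts (n = n₀ + ν ξ):
  D: 249 − 1(53.82) = 195.2
  B: 690 − 3(53.82) = 528.5
  A: 0 + 2(53.82) = 107.6
  E: 1171 (inert)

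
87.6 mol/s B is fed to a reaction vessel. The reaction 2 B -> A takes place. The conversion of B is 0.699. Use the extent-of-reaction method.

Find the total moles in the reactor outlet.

57 mol/s

B reacted = 0.699 × 87.6 = 61.23 mol/s; ν_B = −2, so ξ = 61.23/2 = 30.62 mol/s.
Outlet amounts (n = n₀ + ν ξ):
  B: 87.6 − 2(30.62) = 26.37
  A: 0 + 1(30.62) = 30.62
Total out = 26.37 + 30.62 = 56.98 mol/s.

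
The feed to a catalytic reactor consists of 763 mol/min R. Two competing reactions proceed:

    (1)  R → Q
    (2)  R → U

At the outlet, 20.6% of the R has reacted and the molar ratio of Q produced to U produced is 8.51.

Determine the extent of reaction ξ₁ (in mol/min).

Conversion of R: R consumed = 0.206 × 763 = 157.2 mol/min = 1ξ₁ + 1ξ₂.
Selectivity: 1ξ₁ / (1ξ₂) = 8.51 → ξ₁ = 8.51 ξ₂.
Substitute: (1·8.51 + 1) ξ₂ = 157.2 → ξ₂ = 16.53 mol/min, ξ₁ = 140.7 mol/min.
Outlet amounts (n = n₀ + Σ ν·ξ):
  R: 763 − 1(140.7) − 1(16.53) = 605.8
  Q: 0 + 1(140.7) = 140.7
  U: 0 + 1(16.53) = 16.53

ξ₁ = 141 mol/min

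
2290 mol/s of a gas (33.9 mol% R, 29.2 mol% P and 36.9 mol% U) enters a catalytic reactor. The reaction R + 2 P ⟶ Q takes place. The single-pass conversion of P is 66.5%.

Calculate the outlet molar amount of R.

P reacted = 0.665 × 668.7 = 444.7 mol/s; ν_P = −2, so ξ = 444.7/2 = 222.3 mol/s.
Outlet amounts (n = n₀ + ν ξ):
  R: 776.3 − 1(222.3) = 554
  P: 668.7 − 2(222.3) = 224
  Q: 0 + 1(222.3) = 222.3
  U: 845 (inert)

554 mol/s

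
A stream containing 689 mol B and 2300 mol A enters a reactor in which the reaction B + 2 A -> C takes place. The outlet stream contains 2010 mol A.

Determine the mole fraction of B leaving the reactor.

For A: n = n₀ − 2ξ → 2010 = 2300 − 2ξ, giving ξ = 145 mol.
Outlet amounts (n = n₀ + ν ξ):
  B: 689 − 1(145) = 544
  A: 2300 − 2(145) = 2010
  C: 0 + 1(145) = 145
Total out = 2699 mol; y_B = 544 / 2699 = 0.2016.

0.202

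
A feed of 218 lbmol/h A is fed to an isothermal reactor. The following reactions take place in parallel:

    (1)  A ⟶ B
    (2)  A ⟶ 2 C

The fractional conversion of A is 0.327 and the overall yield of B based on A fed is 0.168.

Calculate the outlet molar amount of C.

Yield of B: 1ξ₁ / 218 = 0.168 → ξ₁ = 36.62 lbmol/h.
Conversion of A: 1ξ₁ + 1ξ₂ = 0.327 × 218 = 71.29 → ξ₂ = 34.66 lbmol/h.
Outlet amounts (n = n₀ + Σ ν·ξ):
  A: 218 − 1(36.62) − 1(34.66) = 146.7
  B: 0 + 1(36.62) = 36.62
  C: 0 + 2(34.66) = 69.32

69.3 lbmol/h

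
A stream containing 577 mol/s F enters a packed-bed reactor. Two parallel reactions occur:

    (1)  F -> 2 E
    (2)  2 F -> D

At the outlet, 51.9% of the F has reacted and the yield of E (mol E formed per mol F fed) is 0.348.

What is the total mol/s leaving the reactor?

Yield of E: 2ξ₁ / 577 = 0.348 → ξ₁ = 100.4 mol/s.
Conversion of F: 1ξ₁ + 2ξ₂ = 0.519 × 577 = 299.5 → ξ₂ = 99.53 mol/s.
Outlet amounts (n = n₀ + Σ ν·ξ):
  F: 577 − 1(100.4) − 2(99.53) = 277.5
  E: 0 + 2(100.4) = 200.8
  D: 0 + 1(99.53) = 99.53
Total out = 277.5 + 200.8 + 99.53 = 577.9 mol/s.

578 mol/s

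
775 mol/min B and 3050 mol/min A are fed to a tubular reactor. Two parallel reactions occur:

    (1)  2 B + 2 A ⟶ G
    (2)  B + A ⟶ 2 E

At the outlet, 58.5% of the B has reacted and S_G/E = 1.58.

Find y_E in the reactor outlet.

Conversion of B: B consumed = 0.585 × 775 = 453.4 mol/min = 2ξ₁ + 1ξ₂.
Selectivity: 1ξ₁ / (2ξ₂) = 1.58 → ξ₁ = 3.16 ξ₂.
Substitute: (2·3.16 + 1) ξ₂ = 453.4 → ξ₂ = 61.94 mol/min, ξ₁ = 195.7 mol/min.
Outlet amounts (n = n₀ + Σ ν·ξ):
  B: 775 − 2(195.7) − 1(61.94) = 321.6
  A: 3050 − 2(195.7) − 1(61.94) = 2597
  G: 0 + 1(195.7) = 195.7
  E: 0 + 2(61.94) = 123.9
Total out = 3238 mol/min; y_E = 123.9 / 3238 = 0.03826.

0.0383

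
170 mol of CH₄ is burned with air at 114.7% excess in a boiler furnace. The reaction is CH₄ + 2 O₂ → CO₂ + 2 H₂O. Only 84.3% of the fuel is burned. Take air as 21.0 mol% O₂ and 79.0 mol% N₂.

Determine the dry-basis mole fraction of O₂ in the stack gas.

0.132

Stoichiometric O₂ = 2 × 170 = 340 mol; O₂ fed = 340 × 2.147 = 730 mol.
N₂ fed = 730 × 79/21 = 2746 mol.
Fuel reacted = 0.843 × 170 → ξ = 143.3 mol.
Outlet (n = n₀ + ν ξ):
  CH₄: 170 − 1(143.3) = 26.69
  O₂: 730 − 2(143.3) = 443.4
  N₂: 2746 (inert)
  CO₂: 0 + 1(143.3) = 143.3
  H₂O: 0 + 2(143.3) = 286.6
Dry total = 3359 mol; y_O₂ (dry) = 443.4 / 3359 = 0.132.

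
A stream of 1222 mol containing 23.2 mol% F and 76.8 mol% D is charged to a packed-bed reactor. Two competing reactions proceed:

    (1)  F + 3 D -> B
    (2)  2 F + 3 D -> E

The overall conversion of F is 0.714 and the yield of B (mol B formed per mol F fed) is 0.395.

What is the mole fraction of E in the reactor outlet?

0.0641

Yield of B: 1ξ₁ / 283.5 = 0.395 → ξ₁ = 112 mol.
Conversion of F: 1ξ₁ + 2ξ₂ = 0.714 × 283.5 = 202.4 → ξ₂ = 45.22 mol.
Outlet amounts (n = n₀ + Σ ν·ξ):
  F: 283.5 − 1(112) − 2(45.22) = 81.08
  D: 938.5 − 3(112) − 3(45.22) = 466.9
  B: 0 + 1(112) = 112
  E: 0 + 1(45.22) = 45.22
Total out = 705.2 mol; y_E = 45.22 / 705.2 = 0.06412.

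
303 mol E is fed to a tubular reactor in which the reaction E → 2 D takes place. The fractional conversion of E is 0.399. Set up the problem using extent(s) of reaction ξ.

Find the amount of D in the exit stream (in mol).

E reacted = 0.399 × 303 = 120.9 mol; ν_E = −1, so ξ = 120.9/1 = 120.9 mol.
Outlet amounts (n = n₀ + ν ξ):
  E: 303 − 1(120.9) = 182.1
  D: 0 + 2(120.9) = 241.8

242 mol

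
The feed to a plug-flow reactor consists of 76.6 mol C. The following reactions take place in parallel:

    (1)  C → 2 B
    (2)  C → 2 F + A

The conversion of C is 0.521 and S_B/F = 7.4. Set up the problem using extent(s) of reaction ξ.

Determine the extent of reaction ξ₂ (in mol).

Conversion of C: C consumed = 0.521 × 76.6 = 39.91 mol = 1ξ₁ + 1ξ₂.
Selectivity: 2ξ₁ / (2ξ₂) = 7.4 → ξ₁ = 7.4 ξ₂.
Substitute: (1·7.4 + 1) ξ₂ = 39.91 → ξ₂ = 4.751 mol, ξ₁ = 35.16 mol.
Outlet amounts (n = n₀ + Σ ν·ξ):
  C: 76.6 − 1(35.16) − 1(4.751) = 36.69
  B: 0 + 2(35.16) = 70.32
  F: 0 + 2(4.751) = 9.502
  A: 0 + 1(4.751) = 4.751

ξ₂ = 4.75 mol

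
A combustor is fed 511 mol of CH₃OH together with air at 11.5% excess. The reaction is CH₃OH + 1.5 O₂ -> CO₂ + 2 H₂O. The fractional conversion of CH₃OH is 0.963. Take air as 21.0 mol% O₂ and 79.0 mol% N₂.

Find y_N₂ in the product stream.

0.666

Stoichiometric O₂ = 1.5 × 511 = 766.5 mol; O₂ fed = 766.5 × 1.115 = 854.6 mol.
N₂ fed = 854.6 × 79/21 = 3215 mol.
Fuel reacted = 0.963 × 511 → ξ = 492.1 mol.
Outlet (n = n₀ + ν ξ):
  CH₃OH: 511 − 1(492.1) = 18.91
  O₂: 854.6 − 1.5(492.1) = 116.5
  N₂: 3215 (inert)
  CO₂: 0 + 1(492.1) = 492.1
  H₂O: 0 + 2(492.1) = 984.2
Total out = 4827 mol; y_N₂ = 3215 / 4827 = 0.6661.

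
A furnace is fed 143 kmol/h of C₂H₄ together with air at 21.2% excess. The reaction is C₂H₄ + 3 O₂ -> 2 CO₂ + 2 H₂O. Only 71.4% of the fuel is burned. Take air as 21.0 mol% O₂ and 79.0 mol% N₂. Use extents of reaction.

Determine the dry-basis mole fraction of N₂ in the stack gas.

Stoichiometric O₂ = 3 × 143 = 429 kmol/h; O₂ fed = 429 × 1.212 = 519.9 kmol/h.
N₂ fed = 519.9 × 79/21 = 1956 kmol/h.
Fuel reacted = 0.714 × 143 → ξ = 102.1 kmol/h.
Outlet (n = n₀ + ν ξ):
  C₂H₄: 143 − 1(102.1) = 40.9
  O₂: 519.9 − 3(102.1) = 213.6
  N₂: 1956 (inert)
  CO₂: 0 + 2(102.1) = 204.2
  H₂O: 0 + 2(102.1) = 204.2
Dry total = 2415 kmol/h; y_N₂ (dry) = 1956 / 2415 = 0.81.

0.81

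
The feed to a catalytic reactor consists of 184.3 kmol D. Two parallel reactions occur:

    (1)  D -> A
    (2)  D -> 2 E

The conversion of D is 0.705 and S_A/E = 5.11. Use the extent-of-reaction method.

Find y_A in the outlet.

Conversion of D: D consumed = 0.705 × 184.3 = 129.9 kmol = 1ξ₁ + 1ξ₂.
Selectivity: 1ξ₁ / (2ξ₂) = 5.11 → ξ₁ = 10.22 ξ₂.
Substitute: (1·10.22 + 1) ξ₂ = 129.9 → ξ₂ = 11.58 kmol, ξ₁ = 118.4 kmol.
Outlet amounts (n = n₀ + Σ ν·ξ):
  D: 184.3 − 1(118.4) − 1(11.58) = 54.37
  A: 0 + 1(118.4) = 118.4
  E: 0 + 2(11.58) = 23.16
Total out = 195.9 kmol; y_A = 118.4 / 195.9 = 0.6042.

0.604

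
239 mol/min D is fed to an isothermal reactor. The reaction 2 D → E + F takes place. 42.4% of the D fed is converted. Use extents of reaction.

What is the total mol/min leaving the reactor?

D reacted = 0.424 × 239 = 101.3 mol/min; ν_D = −2, so ξ = 101.3/2 = 50.67 mol/min.
Outlet amounts (n = n₀ + ν ξ):
  D: 239 − 2(50.67) = 137.7
  E: 0 + 1(50.67) = 50.67
  F: 0 + 1(50.67) = 50.67
Total out = 137.7 + 50.67 + 50.67 = 239 mol/min.

239 mol/min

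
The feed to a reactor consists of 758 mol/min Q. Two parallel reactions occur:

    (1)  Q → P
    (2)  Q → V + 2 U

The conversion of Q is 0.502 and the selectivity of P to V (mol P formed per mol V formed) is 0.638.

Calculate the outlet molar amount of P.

Conversion of Q: Q consumed = 0.502 × 758 = 380.5 mol/min = 1ξ₁ + 1ξ₂.
Selectivity: 1ξ₁ / (1ξ₂) = 0.638 → ξ₁ = 0.638 ξ₂.
Substitute: (1·0.638 + 1) ξ₂ = 380.5 → ξ₂ = 232.3 mol/min, ξ₁ = 148.2 mol/min.
Outlet amounts (n = n₀ + Σ ν·ξ):
  Q: 758 − 1(148.2) − 1(232.3) = 377.5
  P: 0 + 1(148.2) = 148.2
  V: 0 + 1(232.3) = 232.3
  U: 0 + 2(232.3) = 464.6

148 mol/min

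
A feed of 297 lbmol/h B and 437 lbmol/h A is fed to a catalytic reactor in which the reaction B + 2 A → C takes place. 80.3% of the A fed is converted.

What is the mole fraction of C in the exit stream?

A reacted = 0.803 × 437 = 350.9 lbmol/h; ν_A = −2, so ξ = 350.9/2 = 175.5 lbmol/h.
Outlet amounts (n = n₀ + ν ξ):
  B: 297 − 1(175.5) = 121.5
  A: 437 − 2(175.5) = 86.09
  C: 0 + 1(175.5) = 175.5
Total out = 383.1 lbmol/h; y_C = 175.5 / 383.1 = 0.458.

0.458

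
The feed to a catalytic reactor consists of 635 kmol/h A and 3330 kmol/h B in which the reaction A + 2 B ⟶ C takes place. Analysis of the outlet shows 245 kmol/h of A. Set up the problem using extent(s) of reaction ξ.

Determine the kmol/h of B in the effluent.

2550 kmol/h

For A: n = n₀ − 1ξ → 245 = 635 − 1ξ, giving ξ = 390 kmol/h.
Outlet amounts (n = n₀ + ν ξ):
  A: 635 − 1(390) = 245
  B: 3330 − 2(390) = 2550
  C: 0 + 1(390) = 390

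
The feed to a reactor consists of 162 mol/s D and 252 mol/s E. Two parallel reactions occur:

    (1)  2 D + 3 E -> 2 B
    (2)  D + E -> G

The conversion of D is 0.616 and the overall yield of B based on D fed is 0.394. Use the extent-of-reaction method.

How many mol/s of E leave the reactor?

120 mol/s

Yield of B: 2ξ₁ / 162 = 0.394 → ξ₁ = 31.91 mol/s.
Conversion of D: 2ξ₁ + 1ξ₂ = 0.616 × 162 = 99.79 → ξ₂ = 35.96 mol/s.
Outlet amounts (n = n₀ + Σ ν·ξ):
  D: 162 − 2(31.91) − 1(35.96) = 62.21
  E: 252 − 3(31.91) − 1(35.96) = 120.3
  B: 0 + 2(31.91) = 63.83
  G: 0 + 1(35.96) = 35.96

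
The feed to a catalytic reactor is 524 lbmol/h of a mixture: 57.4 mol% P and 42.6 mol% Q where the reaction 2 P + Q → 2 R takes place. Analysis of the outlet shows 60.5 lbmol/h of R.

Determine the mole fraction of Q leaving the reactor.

0.391

For R: n = n₀ + 2ξ → 60.5 = 0 + 2ξ, giving ξ = 30.25 lbmol/h.
Outlet amounts (n = n₀ + ν ξ):
  P: 300.8 − 2(30.25) = 240.3
  Q: 223.2 − 1(30.25) = 193
  R: 0 + 2(30.25) = 60.5
Total out = 493.8 lbmol/h; y_Q = 193 / 493.8 = 0.3908.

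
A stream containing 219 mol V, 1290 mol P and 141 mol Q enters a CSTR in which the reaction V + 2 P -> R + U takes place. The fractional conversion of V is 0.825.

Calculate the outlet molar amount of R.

181 mol

V reacted = 0.825 × 219 = 180.7 mol; ν_V = −1, so ξ = 180.7/1 = 180.7 mol.
Outlet amounts (n = n₀ + ν ξ):
  V: 219 − 1(180.7) = 38.33
  P: 1290 − 2(180.7) = 928.7
  R: 0 + 1(180.7) = 180.7
  U: 0 + 1(180.7) = 180.7
  Q: 141 (inert)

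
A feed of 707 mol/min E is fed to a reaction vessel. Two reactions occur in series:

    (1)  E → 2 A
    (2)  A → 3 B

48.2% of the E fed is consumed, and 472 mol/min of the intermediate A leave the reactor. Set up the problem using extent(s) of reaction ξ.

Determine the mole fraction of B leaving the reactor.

Conversion of E: E consumed = 1ξ₁ = 0.482 × 707 → ξ₁ = 340.8 mol/min.
A balance: n_A = 0 + 2ξ₁ − 1ξ₂ = 472 → ξ₂ = (2·340.8 − 472)/1 = 209.5 mol/min.
Outlet amounts (n = n₀ + Σ ν·ξ):
  E: 707 − 1(340.8) = 366.2
  A: 0 + 2(340.8) − 1(209.5) = 472
  B: 0 + 3(209.5) = 628.6
Total out = 1467 mol/min; y_B = 628.6 / 1467 = 0.4286.

0.429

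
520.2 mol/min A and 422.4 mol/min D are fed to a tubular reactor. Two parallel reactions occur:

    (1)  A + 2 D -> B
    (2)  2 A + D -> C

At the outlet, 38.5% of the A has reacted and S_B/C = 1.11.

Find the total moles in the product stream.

Conversion of A: A consumed = 0.385 × 520.2 = 200.3 mol/min = 1ξ₁ + 2ξ₂.
Selectivity: 1ξ₁ / (1ξ₂) = 1.11 → ξ₁ = 1.11 ξ₂.
Substitute: (1·1.11 + 2) ξ₂ = 200.3 → ξ₂ = 64.4 mol/min, ξ₁ = 71.48 mol/min.
Outlet amounts (n = n₀ + Σ ν·ξ):
  A: 520.2 − 1(71.48) − 2(64.4) = 319.9
  D: 422.4 − 2(71.48) − 1(64.4) = 215
  B: 0 + 1(71.48) = 71.48
  C: 0 + 1(64.4) = 64.4
Total out = 319.9 + 215 + 71.48 + 64.4 = 670.8 mol/min.

671 mol/min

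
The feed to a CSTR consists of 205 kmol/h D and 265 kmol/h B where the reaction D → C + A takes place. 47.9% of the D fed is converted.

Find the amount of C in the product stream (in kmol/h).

98.2 kmol/h

D reacted = 0.479 × 205 = 98.19 kmol/h; ν_D = −1, so ξ = 98.19/1 = 98.19 kmol/h.
Outlet amounts (n = n₀ + ν ξ):
  D: 205 − 1(98.19) = 106.8
  C: 0 + 1(98.19) = 98.19
  A: 0 + 1(98.19) = 98.19
  B: 265 (inert)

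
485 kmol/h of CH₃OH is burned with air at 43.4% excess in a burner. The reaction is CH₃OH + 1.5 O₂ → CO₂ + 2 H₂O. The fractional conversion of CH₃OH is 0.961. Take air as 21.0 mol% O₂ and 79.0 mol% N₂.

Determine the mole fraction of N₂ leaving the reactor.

0.69

Stoichiometric O₂ = 1.5 × 485 = 727.5 kmol/h; O₂ fed = 727.5 × 1.434 = 1043 kmol/h.
N₂ fed = 1043 × 79/21 = 3925 kmol/h.
Fuel reacted = 0.961 × 485 → ξ = 466.1 kmol/h.
Outlet (n = n₀ + ν ξ):
  CH₃OH: 485 − 1(466.1) = 18.92
  O₂: 1043 − 1.5(466.1) = 344.1
  N₂: 3925 (inert)
  CO₂: 0 + 1(466.1) = 466.1
  H₂O: 0 + 2(466.1) = 932.2
Total out = 5686 kmol/h; y_N₂ = 3925 / 5686 = 0.6902.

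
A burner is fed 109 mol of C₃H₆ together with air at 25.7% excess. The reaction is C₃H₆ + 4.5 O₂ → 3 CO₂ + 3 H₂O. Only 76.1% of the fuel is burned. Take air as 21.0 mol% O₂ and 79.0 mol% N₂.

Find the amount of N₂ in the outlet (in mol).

Stoichiometric O₂ = 4.5 × 109 = 490.5 mol; O₂ fed = 490.5 × 1.257 = 616.6 mol.
N₂ fed = 616.6 × 79/21 = 2319 mol.
Fuel reacted = 0.761 × 109 → ξ = 82.95 mol.
Outlet (n = n₀ + ν ξ):
  C₃H₆: 109 − 1(82.95) = 26.05
  O₂: 616.6 − 4.5(82.95) = 243.3
  N₂: 2319 (inert)
  CO₂: 0 + 3(82.95) = 248.8
  H₂O: 0 + 3(82.95) = 248.8

2320 mol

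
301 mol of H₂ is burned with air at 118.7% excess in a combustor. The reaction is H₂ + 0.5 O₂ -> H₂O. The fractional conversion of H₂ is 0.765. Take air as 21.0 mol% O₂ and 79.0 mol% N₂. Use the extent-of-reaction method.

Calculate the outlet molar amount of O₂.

Stoichiometric O₂ = 0.5 × 301 = 150.5 mol; O₂ fed = 150.5 × 2.187 = 329.1 mol.
N₂ fed = 329.1 × 79/21 = 1238 mol.
Fuel reacted = 0.765 × 301 → ξ = 230.3 mol.
Outlet (n = n₀ + ν ξ):
  H₂: 301 − 1(230.3) = 70.73
  O₂: 329.1 − 0.5(230.3) = 214
  N₂: 1238 (inert)
  H₂O: 0 + 1(230.3) = 230.3

214 mol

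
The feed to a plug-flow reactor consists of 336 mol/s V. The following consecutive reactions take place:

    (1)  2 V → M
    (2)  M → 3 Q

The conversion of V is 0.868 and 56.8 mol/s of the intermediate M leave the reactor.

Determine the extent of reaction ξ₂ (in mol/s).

Conversion of V: V consumed = 2ξ₁ = 0.868 × 336 → ξ₁ = 145.8 mol/s.
M balance: n_M = 0 + 1ξ₁ − 1ξ₂ = 56.8 → ξ₂ = (1·145.8 − 56.8)/1 = 89.02 mol/s.
Outlet amounts (n = n₀ + Σ ν·ξ):
  V: 336 − 2(145.8) = 44.35
  M: 0 + 1(145.8) − 1(89.02) = 56.8
  Q: 0 + 3(89.02) = 267.1

ξ₂ = 89 mol/s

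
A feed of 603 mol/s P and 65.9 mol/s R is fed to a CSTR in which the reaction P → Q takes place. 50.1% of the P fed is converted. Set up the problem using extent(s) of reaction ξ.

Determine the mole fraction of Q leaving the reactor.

0.452

P reacted = 0.501 × 603 = 302.1 mol/s; ν_P = −1, so ξ = 302.1/1 = 302.1 mol/s.
Outlet amounts (n = n₀ + ν ξ):
  P: 603 − 1(302.1) = 300.9
  Q: 0 + 1(302.1) = 302.1
  R: 65.9 (inert)
Total out = 668.9 mol/s; y_Q = 302.1 / 668.9 = 0.4516.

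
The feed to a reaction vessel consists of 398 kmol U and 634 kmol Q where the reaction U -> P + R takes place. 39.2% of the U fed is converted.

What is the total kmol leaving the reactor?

1190 kmol

U reacted = 0.392 × 398 = 156 kmol; ν_U = −1, so ξ = 156/1 = 156 kmol.
Outlet amounts (n = n₀ + ν ξ):
  U: 398 − 1(156) = 242
  P: 0 + 1(156) = 156
  R: 0 + 1(156) = 156
  Q: 634 (inert)
Total out = 242 + 156 + 156 + 634 = 1188 kmol.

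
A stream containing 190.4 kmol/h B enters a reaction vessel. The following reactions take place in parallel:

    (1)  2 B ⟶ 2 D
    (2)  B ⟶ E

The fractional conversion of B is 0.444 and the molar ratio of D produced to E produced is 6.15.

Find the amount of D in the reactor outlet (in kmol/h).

72.7 kmol/h

Conversion of B: B consumed = 0.444 × 190.4 = 84.54 kmol/h = 2ξ₁ + 1ξ₂.
Selectivity: 2ξ₁ / (1ξ₂) = 6.15 → ξ₁ = 3.075 ξ₂.
Substitute: (2·3.075 + 1) ξ₂ = 84.54 → ξ₂ = 11.82 kmol/h, ξ₁ = 36.36 kmol/h.
Outlet amounts (n = n₀ + Σ ν·ξ):
  B: 190.4 − 2(36.36) − 1(11.82) = 105.9
  D: 0 + 2(36.36) = 72.71
  E: 0 + 1(11.82) = 11.82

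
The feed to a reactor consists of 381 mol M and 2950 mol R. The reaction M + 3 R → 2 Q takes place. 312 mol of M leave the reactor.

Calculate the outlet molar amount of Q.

For M: n = n₀ − 1ξ → 312 = 381 − 1ξ, giving ξ = 69 mol.
Outlet amounts (n = n₀ + ν ξ):
  M: 381 − 1(69) = 312
  R: 2950 − 3(69) = 2743
  Q: 0 + 2(69) = 138

138 mol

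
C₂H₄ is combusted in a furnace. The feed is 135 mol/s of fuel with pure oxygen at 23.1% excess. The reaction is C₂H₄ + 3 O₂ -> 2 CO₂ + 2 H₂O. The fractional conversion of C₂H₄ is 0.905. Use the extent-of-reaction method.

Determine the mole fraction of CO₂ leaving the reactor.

Stoichiometric O₂ = 3 × 135 = 405 mol/s; O₂ fed = 405 × 1.231 = 498.6 mol/s.
Fuel reacted = 0.905 × 135 → ξ = 122.2 mol/s.
Outlet (n = n₀ + ν ξ):
  C₂H₄: 135 − 1(122.2) = 12.83
  O₂: 498.6 − 3(122.2) = 132
  CO₂: 0 + 2(122.2) = 244.3
  H₂O: 0 + 2(122.2) = 244.3
Total out = 633.6 mol/s; y_CO₂ = 244.3 / 633.6 = 0.3857.

0.386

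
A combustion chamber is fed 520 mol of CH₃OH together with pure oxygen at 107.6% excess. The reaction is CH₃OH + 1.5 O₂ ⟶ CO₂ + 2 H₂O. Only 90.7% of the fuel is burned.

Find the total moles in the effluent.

Stoichiometric O₂ = 1.5 × 520 = 780 mol; O₂ fed = 780 × 2.076 = 1619 mol.
Fuel reacted = 0.907 × 520 → ξ = 471.6 mol.
Outlet (n = n₀ + ν ξ):
  CH₃OH: 520 − 1(471.6) = 48.36
  O₂: 1619 − 1.5(471.6) = 911.8
  CO₂: 0 + 1(471.6) = 471.6
  H₂O: 0 + 2(471.6) = 943.3
Total out = 48.36 + 911.8 + 471.6 + 943.3 = 2375 mol.

2380 mol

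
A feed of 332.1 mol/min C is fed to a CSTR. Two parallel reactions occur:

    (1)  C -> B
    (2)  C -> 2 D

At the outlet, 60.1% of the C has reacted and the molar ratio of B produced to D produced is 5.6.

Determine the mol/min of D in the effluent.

32.7 mol/min

Conversion of C: C consumed = 0.601 × 332.1 = 199.6 mol/min = 1ξ₁ + 1ξ₂.
Selectivity: 1ξ₁ / (2ξ₂) = 5.6 → ξ₁ = 11.2 ξ₂.
Substitute: (1·11.2 + 1) ξ₂ = 199.6 → ξ₂ = 16.36 mol/min, ξ₁ = 183.2 mol/min.
Outlet amounts (n = n₀ + Σ ν·ξ):
  C: 332.1 − 1(183.2) − 1(16.36) = 132.5
  B: 0 + 1(183.2) = 183.2
  D: 0 + 2(16.36) = 32.72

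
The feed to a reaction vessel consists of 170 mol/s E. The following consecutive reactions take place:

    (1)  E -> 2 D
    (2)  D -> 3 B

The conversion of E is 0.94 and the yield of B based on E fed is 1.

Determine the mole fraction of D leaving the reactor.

Conversion of E: E consumed = 1ξ₁ = 0.94 × 170 → ξ₁ = 159.8 mol/s.
Yield of B: 3ξ₂ / 170 = 1 → ξ₂ = 56.67 mol/s.
Outlet amounts (n = n₀ + Σ ν·ξ):
  E: 170 − 1(159.8) = 10.2
  D: 0 + 2(159.8) − 1(56.67) = 262.9
  B: 0 + 3(56.67) = 170
Total out = 443.1 mol/s; y_D = 262.9 / 443.1 = 0.5934.

0.593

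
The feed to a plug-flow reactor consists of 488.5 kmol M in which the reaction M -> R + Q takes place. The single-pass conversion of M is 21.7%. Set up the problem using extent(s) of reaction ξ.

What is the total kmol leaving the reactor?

M reacted = 0.217 × 488.5 = 106 kmol; ν_M = −1, so ξ = 106/1 = 106 kmol.
Outlet amounts (n = n₀ + ν ξ):
  M: 488.5 − 1(106) = 382.5
  R: 0 + 1(106) = 106
  Q: 0 + 1(106) = 106
Total out = 382.5 + 106 + 106 = 594.5 kmol.

595 kmol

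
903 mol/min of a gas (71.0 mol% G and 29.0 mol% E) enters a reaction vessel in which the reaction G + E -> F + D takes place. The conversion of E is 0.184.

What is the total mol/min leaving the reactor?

E reacted = 0.184 × 261.9 = 48.18 mol/min; ν_E = −1, so ξ = 48.18/1 = 48.18 mol/min.
Outlet amounts (n = n₀ + ν ξ):
  G: 641.1 − 1(48.18) = 592.9
  E: 261.9 − 1(48.18) = 213.7
  F: 0 + 1(48.18) = 48.18
  D: 0 + 1(48.18) = 48.18
Total out = 592.9 + 213.7 + 48.18 + 48.18 = 903 mol/min.

903 mol/min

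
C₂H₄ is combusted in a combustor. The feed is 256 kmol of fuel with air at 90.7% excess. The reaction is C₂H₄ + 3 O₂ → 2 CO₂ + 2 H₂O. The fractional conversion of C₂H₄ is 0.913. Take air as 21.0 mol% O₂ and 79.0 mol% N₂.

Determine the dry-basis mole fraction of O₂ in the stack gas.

Stoichiometric O₂ = 3 × 256 = 768 kmol; O₂ fed = 768 × 1.907 = 1465 kmol.
N₂ fed = 1465 × 79/21 = 5510 kmol.
Fuel reacted = 0.913 × 256 → ξ = 233.7 kmol.
Outlet (n = n₀ + ν ξ):
  C₂H₄: 256 − 1(233.7) = 22.27
  O₂: 1465 − 3(233.7) = 763.4
  N₂: 5510 (inert)
  CO₂: 0 + 2(233.7) = 467.5
  H₂O: 0 + 2(233.7) = 467.5
Dry total = 6763 kmol; y_O₂ (dry) = 763.4 / 6763 = 0.1129.

0.113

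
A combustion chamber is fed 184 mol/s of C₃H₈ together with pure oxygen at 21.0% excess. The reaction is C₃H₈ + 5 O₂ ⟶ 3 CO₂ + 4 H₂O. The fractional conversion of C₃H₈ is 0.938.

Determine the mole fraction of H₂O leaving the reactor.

0.47

Stoichiometric O₂ = 5 × 184 = 920 mol/s; O₂ fed = 920 × 1.210 = 1113 mol/s.
Fuel reacted = 0.938 × 184 → ξ = 172.6 mol/s.
Outlet (n = n₀ + ν ξ):
  C₃H₈: 184 − 1(172.6) = 11.41
  O₂: 1113 − 5(172.6) = 250.2
  CO₂: 0 + 3(172.6) = 517.8
  H₂O: 0 + 4(172.6) = 690.4
Total out = 1470 mol/s; y_H₂O = 690.4 / 1470 = 0.4697.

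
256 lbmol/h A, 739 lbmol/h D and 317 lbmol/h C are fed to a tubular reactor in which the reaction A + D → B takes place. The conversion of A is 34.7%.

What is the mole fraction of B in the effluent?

A reacted = 0.347 × 256 = 88.83 lbmol/h; ν_A = −1, so ξ = 88.83/1 = 88.83 lbmol/h.
Outlet amounts (n = n₀ + ν ξ):
  A: 256 − 1(88.83) = 167.2
  D: 739 − 1(88.83) = 650.2
  B: 0 + 1(88.83) = 88.83
  C: 317 (inert)
Total out = 1223 lbmol/h; y_B = 88.83 / 1223 = 0.07262.

0.0726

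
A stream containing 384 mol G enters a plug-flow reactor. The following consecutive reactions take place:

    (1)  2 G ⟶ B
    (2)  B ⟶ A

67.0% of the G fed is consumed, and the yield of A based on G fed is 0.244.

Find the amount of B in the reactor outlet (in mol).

34.9 mol

Conversion of G: G consumed = 2ξ₁ = 0.67 × 384 → ξ₁ = 128.6 mol.
Yield of A: 1ξ₂ / 384 = 0.244 → ξ₂ = 93.7 mol.
Outlet amounts (n = n₀ + Σ ν·ξ):
  G: 384 − 2(128.6) = 126.7
  B: 0 + 1(128.6) − 1(93.7) = 34.94
  A: 0 + 1(93.7) = 93.7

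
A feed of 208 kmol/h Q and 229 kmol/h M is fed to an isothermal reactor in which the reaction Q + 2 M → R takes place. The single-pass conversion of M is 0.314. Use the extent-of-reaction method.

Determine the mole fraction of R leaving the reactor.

M reacted = 0.314 × 229 = 71.91 kmol/h; ν_M = −2, so ξ = 71.91/2 = 35.95 kmol/h.
Outlet amounts (n = n₀ + ν ξ):
  Q: 208 − 1(35.95) = 172
  M: 229 − 2(35.95) = 157.1
  R: 0 + 1(35.95) = 35.95
Total out = 365.1 kmol/h; y_R = 35.95 / 365.1 = 0.09848.

0.0985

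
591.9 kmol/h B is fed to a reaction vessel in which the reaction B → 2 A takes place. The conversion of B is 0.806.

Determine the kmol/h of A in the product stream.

B reacted = 0.806 × 591.9 = 477.1 kmol/h; ν_B = −1, so ξ = 477.1/1 = 477.1 kmol/h.
Outlet amounts (n = n₀ + ν ξ):
  B: 591.9 − 1(477.1) = 114.8
  A: 0 + 2(477.1) = 954.1

954 kmol/h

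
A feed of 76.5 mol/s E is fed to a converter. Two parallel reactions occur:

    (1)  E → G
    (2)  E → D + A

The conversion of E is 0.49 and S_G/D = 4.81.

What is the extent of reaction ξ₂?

ξ₂ = 6.45 mol/s

Conversion of E: E consumed = 0.49 × 76.5 = 37.48 mol/s = 1ξ₁ + 1ξ₂.
Selectivity: 1ξ₁ / (1ξ₂) = 4.81 → ξ₁ = 4.81 ξ₂.
Substitute: (1·4.81 + 1) ξ₂ = 37.48 → ξ₂ = 6.452 mol/s, ξ₁ = 31.03 mol/s.
Outlet amounts (n = n₀ + Σ ν·ξ):
  E: 76.5 − 1(31.03) − 1(6.452) = 39.02
  G: 0 + 1(31.03) = 31.03
  D: 0 + 1(6.452) = 6.452
  A: 0 + 1(6.452) = 6.452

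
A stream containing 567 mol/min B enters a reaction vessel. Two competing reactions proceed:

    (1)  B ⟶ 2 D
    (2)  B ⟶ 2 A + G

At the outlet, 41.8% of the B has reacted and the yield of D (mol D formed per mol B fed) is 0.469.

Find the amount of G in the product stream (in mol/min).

104 mol/min

Yield of D: 2ξ₁ / 567 = 0.469 → ξ₁ = 133 mol/min.
Conversion of B: 1ξ₁ + 1ξ₂ = 0.418 × 567 = 237 → ξ₂ = 104 mol/min.
Outlet amounts (n = n₀ + Σ ν·ξ):
  B: 567 − 1(133) − 1(104) = 330
  D: 0 + 2(133) = 265.9
  A: 0 + 2(104) = 208.1
  G: 0 + 1(104) = 104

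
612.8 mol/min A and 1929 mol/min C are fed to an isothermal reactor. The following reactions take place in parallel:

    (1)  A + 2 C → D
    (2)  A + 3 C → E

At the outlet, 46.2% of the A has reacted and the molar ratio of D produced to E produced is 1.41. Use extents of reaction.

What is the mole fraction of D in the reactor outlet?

Conversion of A: A consumed = 0.462 × 612.8 = 283.1 mol/min = 1ξ₁ + 1ξ₂.
Selectivity: 1ξ₁ / (1ξ₂) = 1.41 → ξ₁ = 1.41 ξ₂.
Substitute: (1·1.41 + 1) ξ₂ = 283.1 → ξ₂ = 117.5 mol/min, ξ₁ = 165.6 mol/min.
Outlet amounts (n = n₀ + Σ ν·ξ):
  A: 612.8 − 1(165.6) − 1(117.5) = 329.7
  C: 1929 − 2(165.6) − 3(117.5) = 1245
  D: 0 + 1(165.6) = 165.6
  E: 0 + 1(117.5) = 117.5
Total out = 1858 mol/min; y_D = 165.6 / 1858 = 0.08914.

0.0891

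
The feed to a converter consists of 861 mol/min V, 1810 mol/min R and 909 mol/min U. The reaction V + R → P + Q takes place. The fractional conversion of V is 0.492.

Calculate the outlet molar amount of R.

V reacted = 0.492 × 861 = 423.6 mol/min; ν_V = −1, so ξ = 423.6/1 = 423.6 mol/min.
Outlet amounts (n = n₀ + ν ξ):
  V: 861 − 1(423.6) = 437.4
  R: 1810 − 1(423.6) = 1386
  P: 0 + 1(423.6) = 423.6
  Q: 0 + 1(423.6) = 423.6
  U: 909 (inert)

1390 mol/min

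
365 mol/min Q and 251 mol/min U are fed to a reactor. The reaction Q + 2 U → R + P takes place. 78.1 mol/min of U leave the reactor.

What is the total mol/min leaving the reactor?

530 mol/min

For U: n = n₀ − 2ξ → 78.1 = 251 − 2ξ, giving ξ = 86.45 mol/min.
Outlet amounts (n = n₀ + ν ξ):
  Q: 365 − 1(86.45) = 278.6
  U: 251 − 2(86.45) = 78.1
  R: 0 + 1(86.45) = 86.45
  P: 0 + 1(86.45) = 86.45
Total out = 278.6 + 78.1 + 86.45 + 86.45 = 529.5 mol/min.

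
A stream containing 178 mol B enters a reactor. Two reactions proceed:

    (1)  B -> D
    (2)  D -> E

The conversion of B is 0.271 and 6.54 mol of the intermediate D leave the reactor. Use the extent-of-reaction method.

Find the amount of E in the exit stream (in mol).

41.7 mol

Conversion of B: B consumed = 1ξ₁ = 0.271 × 178 → ξ₁ = 48.24 mol.
D balance: n_D = 0 + 1ξ₁ − 1ξ₂ = 6.54 → ξ₂ = (1·48.24 − 6.54)/1 = 41.7 mol.
Outlet amounts (n = n₀ + Σ ν·ξ):
  B: 178 − 1(48.24) = 129.8
  D: 0 + 1(48.24) − 1(41.7) = 6.54
  E: 0 + 1(41.7) = 41.7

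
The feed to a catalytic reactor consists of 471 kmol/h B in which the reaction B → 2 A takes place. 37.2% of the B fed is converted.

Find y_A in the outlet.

B reacted = 0.372 × 471 = 175.2 kmol/h; ν_B = −1, so ξ = 175.2/1 = 175.2 kmol/h.
Outlet amounts (n = n₀ + ν ξ):
  B: 471 − 1(175.2) = 295.8
  A: 0 + 2(175.2) = 350.4
Total out = 646.2 kmol/h; y_A = 350.4 / 646.2 = 0.5423.

0.542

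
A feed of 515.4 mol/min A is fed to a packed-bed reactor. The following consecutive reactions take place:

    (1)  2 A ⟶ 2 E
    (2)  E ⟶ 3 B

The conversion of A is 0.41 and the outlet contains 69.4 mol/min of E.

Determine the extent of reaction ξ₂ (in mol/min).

Conversion of A: A consumed = 2ξ₁ = 0.41 × 515.4 → ξ₁ = 105.7 mol/min.
E balance: n_E = 0 + 2ξ₁ − 1ξ₂ = 69.4 → ξ₂ = (2·105.7 − 69.4)/1 = 141.9 mol/min.
Outlet amounts (n = n₀ + Σ ν·ξ):
  A: 515.4 − 2(105.7) = 304.1
  E: 0 + 2(105.7) − 1(141.9) = 69.4
  B: 0 + 3(141.9) = 425.7

ξ₂ = 142 mol/min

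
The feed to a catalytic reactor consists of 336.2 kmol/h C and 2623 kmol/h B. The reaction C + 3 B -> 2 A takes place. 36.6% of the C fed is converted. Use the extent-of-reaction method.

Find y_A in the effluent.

0.0907

C reacted = 0.366 × 336.2 = 123 kmol/h; ν_C = −1, so ξ = 123/1 = 123 kmol/h.
Outlet amounts (n = n₀ + ν ξ):
  C: 336.2 − 1(123) = 213.2
  B: 2623 − 3(123) = 2254
  A: 0 + 2(123) = 246.1
Total out = 2713 kmol/h; y_A = 246.1 / 2713 = 0.09071.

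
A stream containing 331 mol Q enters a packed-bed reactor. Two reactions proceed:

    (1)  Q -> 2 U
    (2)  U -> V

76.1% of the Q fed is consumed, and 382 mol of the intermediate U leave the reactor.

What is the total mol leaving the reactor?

Conversion of Q: Q consumed = 1ξ₁ = 0.761 × 331 → ξ₁ = 251.9 mol.
U balance: n_U = 0 + 2ξ₁ − 1ξ₂ = 382 → ξ₂ = (2·251.9 − 382)/1 = 121.8 mol.
Outlet amounts (n = n₀ + Σ ν·ξ):
  Q: 331 − 1(251.9) = 79.11
  U: 0 + 2(251.9) − 1(121.8) = 382
  V: 0 + 1(121.8) = 121.8
Total out = 79.11 + 382 + 121.8 = 582.9 mol.

583 mol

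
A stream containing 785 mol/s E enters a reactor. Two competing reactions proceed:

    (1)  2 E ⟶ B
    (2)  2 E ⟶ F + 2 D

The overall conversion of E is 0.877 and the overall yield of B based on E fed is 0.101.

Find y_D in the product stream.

0.546

Yield of B: 1ξ₁ / 785 = 0.101 → ξ₁ = 79.29 mol/s.
Conversion of E: 2ξ₁ + 2ξ₂ = 0.877 × 785 = 688.4 → ξ₂ = 264.9 mol/s.
Outlet amounts (n = n₀ + Σ ν·ξ):
  E: 785 − 2(79.29) − 2(264.9) = 96.55
  B: 0 + 1(79.29) = 79.29
  F: 0 + 1(264.9) = 264.9
  D: 0 + 2(264.9) = 529.9
Total out = 970.7 mol/s; y_D = 529.9 / 970.7 = 0.5459.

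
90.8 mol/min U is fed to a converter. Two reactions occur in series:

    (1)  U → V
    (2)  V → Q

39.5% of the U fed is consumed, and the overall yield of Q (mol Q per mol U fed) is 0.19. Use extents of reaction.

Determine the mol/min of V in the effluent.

Conversion of U: U consumed = 1ξ₁ = 0.395 × 90.8 → ξ₁ = 35.87 mol/min.
Yield of Q: 1ξ₂ / 90.8 = 0.19 → ξ₂ = 17.25 mol/min.
Outlet amounts (n = n₀ + Σ ν·ξ):
  U: 90.8 − 1(35.87) = 54.93
  V: 0 + 1(35.87) − 1(17.25) = 18.61
  Q: 0 + 1(17.25) = 17.25

18.6 mol/min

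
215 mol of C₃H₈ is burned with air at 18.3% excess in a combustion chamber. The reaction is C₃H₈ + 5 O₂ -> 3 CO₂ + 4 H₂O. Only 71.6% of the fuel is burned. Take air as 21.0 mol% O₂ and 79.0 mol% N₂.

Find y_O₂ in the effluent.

Stoichiometric O₂ = 5 × 215 = 1075 mol; O₂ fed = 1075 × 1.183 = 1272 mol.
N₂ fed = 1272 × 79/21 = 4784 mol.
Fuel reacted = 0.716 × 215 → ξ = 153.9 mol.
Outlet (n = n₀ + ν ξ):
  C₃H₈: 215 − 1(153.9) = 61.06
  O₂: 1272 − 5(153.9) = 502
  N₂: 4784 (inert)
  CO₂: 0 + 3(153.9) = 461.8
  H₂O: 0 + 4(153.9) = 615.8
Total out = 6425 mol; y_O₂ = 502 / 6425 = 0.07814.

0.0781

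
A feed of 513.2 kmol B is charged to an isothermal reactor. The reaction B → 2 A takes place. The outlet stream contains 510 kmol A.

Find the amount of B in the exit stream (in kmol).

258 kmol

For A: n = n₀ + 2ξ → 510 = 0 + 2ξ, giving ξ = 255 kmol.
Outlet amounts (n = n₀ + ν ξ):
  B: 513.2 − 1(255) = 258.2
  A: 0 + 2(255) = 510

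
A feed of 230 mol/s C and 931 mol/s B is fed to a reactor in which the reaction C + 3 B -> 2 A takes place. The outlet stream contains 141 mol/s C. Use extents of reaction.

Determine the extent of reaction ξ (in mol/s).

For C: n = n₀ − 1ξ → 141 = 230 − 1ξ, giving ξ = 89 mol/s.
Outlet amounts (n = n₀ + ν ξ):
  C: 230 − 1(89) = 141
  B: 931 − 3(89) = 664
  A: 0 + 2(89) = 178

ξ = 89 mol/s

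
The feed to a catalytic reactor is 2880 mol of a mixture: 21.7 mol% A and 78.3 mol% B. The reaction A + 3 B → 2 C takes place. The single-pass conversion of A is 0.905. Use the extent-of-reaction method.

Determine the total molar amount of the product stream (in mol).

A reacted = 0.905 × 625 = 565.6 mol; ν_A = −1, so ξ = 565.6/1 = 565.6 mol.
Outlet amounts (n = n₀ + ν ξ):
  A: 625 − 1(565.6) = 59.37
  B: 2255 − 3(565.6) = 558.3
  C: 0 + 2(565.6) = 1131
Total out = 59.37 + 558.3 + 1131 = 1749 mol.

1750 mol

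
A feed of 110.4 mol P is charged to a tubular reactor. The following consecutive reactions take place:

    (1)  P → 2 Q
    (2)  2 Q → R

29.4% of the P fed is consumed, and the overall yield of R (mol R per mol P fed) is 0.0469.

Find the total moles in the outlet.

138 mol

Conversion of P: P consumed = 1ξ₁ = 0.294 × 110.4 → ξ₁ = 32.46 mol.
Yield of R: 1ξ₂ / 110.4 = 0.0469 → ξ₂ = 5.178 mol.
Outlet amounts (n = n₀ + Σ ν·ξ):
  P: 110.4 − 1(32.46) = 77.94
  Q: 0 + 2(32.46) − 2(5.178) = 54.56
  R: 0 + 1(5.178) = 5.178
Total out = 77.94 + 54.56 + 5.178 = 137.7 mol.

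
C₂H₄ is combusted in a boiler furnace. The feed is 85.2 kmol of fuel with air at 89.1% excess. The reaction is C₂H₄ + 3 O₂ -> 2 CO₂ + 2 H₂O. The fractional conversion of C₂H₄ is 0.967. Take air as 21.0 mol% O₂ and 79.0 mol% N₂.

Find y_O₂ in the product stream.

Stoichiometric O₂ = 3 × 85.2 = 255.6 kmol; O₂ fed = 255.6 × 1.891 = 483.3 kmol.
N₂ fed = 483.3 × 79/21 = 1818 kmol.
Fuel reacted = 0.967 × 85.2 → ξ = 82.39 kmol.
Outlet (n = n₀ + ν ξ):
  C₂H₄: 85.2 − 1(82.39) = 2.812
  O₂: 483.3 − 3(82.39) = 236.2
  N₂: 1818 (inert)
  CO₂: 0 + 2(82.39) = 164.8
  H₂O: 0 + 2(82.39) = 164.8
Total out = 2387 kmol; y_O₂ = 236.2 / 2387 = 0.09895.

0.0989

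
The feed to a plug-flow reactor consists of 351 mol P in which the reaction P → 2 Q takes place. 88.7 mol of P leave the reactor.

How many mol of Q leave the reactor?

525 mol

For P: n = n₀ − 1ξ → 88.7 = 351 − 1ξ, giving ξ = 262.3 mol.
Outlet amounts (n = n₀ + ν ξ):
  P: 351 − 1(262.3) = 88.7
  Q: 0 + 2(262.3) = 524.6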